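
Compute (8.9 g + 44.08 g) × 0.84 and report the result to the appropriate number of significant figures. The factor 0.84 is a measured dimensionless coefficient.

45 g

8.9 g + 44.08 g = 52.98 g; the sum is limited to 1 decimal place (3 s.f.).
Carrying full precision, 52.98 × 0.84 = 44.5032 g; 0.84 has 2 s.f., so the result keeps min(3, 2) = 2 s.f.
Rounded to 2 significant figures: 45 g.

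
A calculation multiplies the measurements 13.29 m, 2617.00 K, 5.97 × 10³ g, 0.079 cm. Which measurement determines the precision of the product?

13.29 m → 4 s.f.; 2617.00 K → 6 s.f.; 5.97 × 10³ g → 3 s.f.; 0.079 cm → 2 s.f.
The fewest is 2 significant figures, from 0.079 cm.

0.079 cm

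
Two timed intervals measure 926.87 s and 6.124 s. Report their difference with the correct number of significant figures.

926.87 s − 6.124 s = 920.746 s.
Addition/subtraction keeps the fewest decimal places: 926.87 → 2 decimal places, 6.124 → 3 decimal places; limit is 2.
Rounded to 2 decimal places: 920.75 s.

920.75 s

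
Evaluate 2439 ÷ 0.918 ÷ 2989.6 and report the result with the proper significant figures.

0.889

2439 ÷ 0.918 ÷ 2989.6 = 0.888701747758…
Multiplication/division keeps the fewest significant figures: 2439 → 4 s.f., 0.918 → 3 s.f., 2989.6 → 5 s.f.; limit is 3.
Rounded to 3 significant figures: 0.889.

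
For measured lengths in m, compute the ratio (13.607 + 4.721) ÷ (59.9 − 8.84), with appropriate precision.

0.359

13.607 + 4.721 = 18.328, limited to 3 d.p. → 5 s.f.; 59.9 − 8.84 = 51.06, limited to 1 d.p. → 3 s.f.
Carrying full precision, 18.328 ÷ 51.06 = 0.358950254602…; keep min(5, 3) = 3 s.f.
Rounded to 3 significant figures: 0.359.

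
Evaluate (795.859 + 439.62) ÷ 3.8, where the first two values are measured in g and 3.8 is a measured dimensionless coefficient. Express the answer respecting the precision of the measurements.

795.859 g + 439.62 g = 1235.479 g; the sum is limited to 2 decimal places (6 s.f.).
Carrying full precision, 1235.479 ÷ 3.8 = 325.126052632… g; 3.8 has 2 s.f., so the result keeps min(6, 2) = 2 s.f.
Rounded to 2 significant figures: 3.3 × 10^2 g.

3.3 × 10^2 g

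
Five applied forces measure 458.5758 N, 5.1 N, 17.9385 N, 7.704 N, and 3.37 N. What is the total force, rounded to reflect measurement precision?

4.927 × 10^2 N

458.5758 N + 5.1 N + 17.9385 N + 7.704 N + 3.37 N = 492.6883 N.
Addition/subtraction keeps the fewest decimal places: 458.5758 → 4 decimal places, 5.1 → 1 decimal place, 17.9385 → 4 decimal places, 7.704 → 3 decimal places, 3.37 → 2 decimal places; limit is 1.
Rounded to 1 decimal place: 4.927 × 10^2 N.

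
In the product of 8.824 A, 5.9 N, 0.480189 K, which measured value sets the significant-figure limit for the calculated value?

8.824 A → 4 s.f.; 5.9 N → 2 s.f.; 0.480189 K → 6 s.f.
The fewest is 2 significant figures, from 5.9 N.

5.9 N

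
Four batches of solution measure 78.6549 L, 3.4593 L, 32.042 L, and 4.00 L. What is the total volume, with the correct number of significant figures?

118.16 L

78.6549 L + 3.4593 L + 32.042 L + 4.00 L = 118.1562 L.
Addition/subtraction keeps the fewest decimal places: 78.6549 → 4 decimal places, 3.4593 → 4 decimal places, 32.042 → 3 decimal places, 4.00 → 2 decimal places; limit is 2.
Rounded to 2 decimal places: 118.16 L.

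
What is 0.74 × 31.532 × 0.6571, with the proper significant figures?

15

0.74 × 31.532 × 0.6571 = 15.332561128
Multiplication/division keeps the fewest significant figures: 0.74 → 2 s.f., 31.532 → 5 s.f., 0.6571 → 4 s.f.; limit is 2.
Rounded to 2 significant figures: 15.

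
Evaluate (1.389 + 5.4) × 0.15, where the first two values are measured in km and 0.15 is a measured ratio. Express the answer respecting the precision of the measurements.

1.389 km + 5.4 km = 6.789 km; the sum is limited to 1 decimal place (2 s.f.).
Carrying full precision, 6.789 × 0.15 = 1.01835 km; 0.15 has 2 s.f., so the result keeps min(2, 2) = 2 s.f.
Rounded to 2 significant figures: 1.0 km.

1.0 km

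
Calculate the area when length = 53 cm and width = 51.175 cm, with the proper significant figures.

area = 53 cm × 51.175 cm = 2712.275 cm².
53 has 2 significant figures; 51.175 has 5.
Division/multiplication keeps the fewest: 2 significant figures.
Rounded: 2.7 × 10^3 cm².

2.7 × 10^3 cm²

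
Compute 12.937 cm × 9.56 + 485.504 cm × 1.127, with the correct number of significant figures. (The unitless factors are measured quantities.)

12.937 × 9.56 = 123.67772 → 124 cm (3 s.f., last digit at the 10^0 place).
485.504 × 1.127 = 547.163008 → 547.2 cm (4 s.f., last digit at the 10^-1 place).
Sum: 670.840728 cm; keep the coarser place, 10^0.
Result: 671 cm.

671 cm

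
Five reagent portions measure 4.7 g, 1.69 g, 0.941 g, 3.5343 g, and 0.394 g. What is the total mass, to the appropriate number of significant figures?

4.7 g + 1.69 g + 0.941 g + 3.5343 g + 0.394 g = 11.2593 g.
Addition/subtraction keeps the fewest decimal places: 4.7 → 1 decimal place, 1.69 → 2 decimal places, 0.941 → 3 decimal places, 3.5343 → 4 decimal places, 0.394 → 3 decimal places; limit is 1.
Rounded to 1 decimal place: 11.3 g.

11.3 g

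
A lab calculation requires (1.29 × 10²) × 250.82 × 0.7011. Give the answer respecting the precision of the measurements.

2.27 × 10⁴

(1.29 × 10²) × 250.82 × 0.7011 = 22684.637358
Multiplication/division keeps the fewest significant figures: 1.29 × 10² → 3 s.f., 250.82 → 5 s.f., 0.7011 → 4 s.f.; limit is 3.
Rounded to 3 significant figures: 2.27 × 10⁴.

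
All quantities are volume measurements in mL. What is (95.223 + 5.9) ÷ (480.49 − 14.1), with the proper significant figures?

95.223 + 5.9 = 101.123, limited to 1 d.p. → 4 s.f.; 480.49 − 14.1 = 466.39, limited to 1 d.p. → 4 s.f.
Carrying full precision, 101.123 ÷ 466.39 = 0.21682068655…; keep min(4, 4) = 4 s.f.
Rounded to 4 significant figures: 0.2168.

0.2168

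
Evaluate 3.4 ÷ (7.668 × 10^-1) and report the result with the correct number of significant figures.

3.4 ÷ (7.668 × 10^-1) = 4.43401147626…
Multiplication/division keeps the fewest significant figures: 3.4 → 2 s.f., 7.668 × 10^-1 → 4 s.f.; limit is 2.
Rounded to 2 significant figures: 4.4.

4.4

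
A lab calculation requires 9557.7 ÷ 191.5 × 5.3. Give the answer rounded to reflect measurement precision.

9557.7 ÷ 191.5 × 5.3 = 264.521201044…
Multiplication/division keeps the fewest significant figures: 9557.7 → 5 s.f., 191.5 → 4 s.f., 5.3 → 2 s.f.; limit is 2.
Rounded to 2 significant figures: 2.6 × 10^2.

2.6 × 10^2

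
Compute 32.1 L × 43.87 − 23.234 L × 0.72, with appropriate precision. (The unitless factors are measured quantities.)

32.1 × 43.87 = 1408.227 → 1.41 × 10^3 L (3 s.f., last digit at the 10^1 place).
23.234 × 0.72 = 16.72848 → 17 L (2 s.f., last digit at the 10^0 place).
Difference: 1391.49852 L; keep the coarser place, 10^1.
Result: 1.39 × 10^3 L.

1.39 × 10^3 L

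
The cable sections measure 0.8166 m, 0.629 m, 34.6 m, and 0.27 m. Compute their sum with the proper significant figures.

0.8166 m + 0.629 m + 34.6 m + 0.27 m = 36.3156 m.
Addition/subtraction keeps the fewest decimal places: 0.8166 → 4 decimal places, 0.629 → 3 decimal places, 34.6 → 1 decimal place, 0.27 → 2 decimal places; limit is 1.
Rounded to 1 decimal place: 36.3 m.

36.3 m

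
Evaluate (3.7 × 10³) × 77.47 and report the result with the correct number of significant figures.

(3.7 × 10³) × 77.47 = 286639
Multiplication/division keeps the fewest significant figures: 3.7 × 10³ → 2 s.f., 77.47 → 4 s.f.; limit is 2.
Rounded to 2 significant figures: 2.9 × 10⁵.

2.9 × 10⁵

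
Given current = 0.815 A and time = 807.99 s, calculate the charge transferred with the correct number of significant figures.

659 C

charge transferred = 0.815 A × 807.99 s = 658.51185 C.
0.815 has 3 significant figures; 807.99 has 5.
Division/multiplication keeps the fewest: 3 significant figures.
Rounded: 659 C.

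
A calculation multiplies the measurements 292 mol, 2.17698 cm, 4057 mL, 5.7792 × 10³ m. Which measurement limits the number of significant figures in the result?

292 mol

292 mol → 3 s.f.; 2.17698 cm → 6 s.f.; 4057 mL → 4 s.f.; 5.7792 × 10³ m → 5 s.f.
The fewest is 3 significant figures, from 292 mol.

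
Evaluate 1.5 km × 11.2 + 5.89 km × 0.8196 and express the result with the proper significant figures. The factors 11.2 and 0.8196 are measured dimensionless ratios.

22 km

1.5 × 11.2 = 16.8 → 17 km (2 s.f., last digit at the 10^0 place).
5.89 × 0.8196 = 4.827444 → 4.83 km (3 s.f., last digit at the 10^-2 place).
Sum: 21.627444 km; keep the coarser place, 10^0.
Result: 22 km.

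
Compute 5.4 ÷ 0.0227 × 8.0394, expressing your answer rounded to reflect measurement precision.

5.4 ÷ 0.0227 × 8.0394 = 1912.45638767…
Multiplication/division keeps the fewest significant figures: 5.4 → 2 s.f., 0.0227 → 3 s.f., 8.0394 → 5 s.f.; limit is 2.
Rounded to 2 significant figures: 1.9 × 10³.

1.9 × 10³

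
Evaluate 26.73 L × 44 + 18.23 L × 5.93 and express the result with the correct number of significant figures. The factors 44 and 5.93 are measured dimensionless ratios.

1.3 × 10³ L

26.73 × 44 = 1176.12 → 1.2 × 10³ L (2 s.f., last digit at the 10^2 place).
18.23 × 5.93 = 108.1039 → 108 L (3 s.f., last digit at the 10^0 place).
Sum: 1284.2239 L; keep the coarser place, 10^2.
Result: 1.3 × 10³ L.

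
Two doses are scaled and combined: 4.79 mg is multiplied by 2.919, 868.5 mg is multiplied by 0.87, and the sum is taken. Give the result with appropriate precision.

4.79 × 2.919 = 13.98201 → 14.0 mg (3 s.f., last digit at the 10^-1 place).
868.5 × 0.87 = 755.595 → 7.6 × 10^2 mg (2 s.f., last digit at the 10^1 place).
Sum: 769.57701 mg; keep the coarser place, 10^1.
Result: 7.7 × 10^2 mg.

7.7 × 10^2 mg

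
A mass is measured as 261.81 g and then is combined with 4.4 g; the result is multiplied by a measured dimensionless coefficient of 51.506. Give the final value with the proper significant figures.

1.371 × 10⁴ g

261.81 g + 4.4 g = 266.21 g; the sum is limited to 1 decimal place (4 s.f.).
Carrying full precision, 266.21 × 51.506 = 13711.41226 g; 51.506 has 5 s.f., so the result keeps min(4, 5) = 4 s.f.
Rounded to 4 significant figures: 1.371 × 10⁴ g.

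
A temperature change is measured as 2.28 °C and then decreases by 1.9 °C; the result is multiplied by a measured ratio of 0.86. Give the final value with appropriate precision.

2.28 °C − 1.9 °C = 0.38 °C; the difference is limited to 1 decimal place (1 s.f.).
Carrying full precision, 0.38 × 0.86 = 0.3268 °C; 0.86 has 2 s.f., so the result keeps min(1, 2) = 1 s.f.
Rounded to 1 significant figure: 0.3 °C.

0.3 °C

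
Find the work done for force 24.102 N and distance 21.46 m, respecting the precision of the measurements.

517.2 J

work done = 24.102 N × 21.46 m = 517.22892 J.
24.102 has 5 significant figures; 21.46 has 4.
Division/multiplication keeps the fewest: 4 significant figures.
Rounded: 517.2 J.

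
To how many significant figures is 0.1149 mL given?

0.1149: leading zeros are not significant.

4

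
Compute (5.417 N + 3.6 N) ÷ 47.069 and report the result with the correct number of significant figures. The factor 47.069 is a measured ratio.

0.19 N

5.417 N + 3.6 N = 9.017 N; the sum is limited to 1 decimal place (2 s.f.).
Carrying full precision, 9.017 ÷ 47.069 = 0.191569823026… N; 47.069 has 5 s.f., so the result keeps min(2, 5) = 2 s.f.
Rounded to 2 significant figures: 0.19 N.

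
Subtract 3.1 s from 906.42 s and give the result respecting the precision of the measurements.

906.42 s − 3.1 s = 903.32 s.
Addition/subtraction keeps the fewest decimal places: 906.42 → 2 decimal places, 3.1 → 1 decimal place; limit is 1.
Rounded to 1 decimal place: 903.3 s.

903.3 s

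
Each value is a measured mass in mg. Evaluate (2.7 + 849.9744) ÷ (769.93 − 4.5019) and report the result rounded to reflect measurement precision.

1.114

2.7 + 849.9744 = 852.6744, limited to 1 d.p. → 4 s.f.; 769.93 − 4.5019 = 765.4281, limited to 2 d.p. → 5 s.f.
Carrying full precision, 852.6744 ÷ 765.4281 = 1.11398366483…; keep min(4, 5) = 4 s.f.
Rounded to 4 significant figures: 1.114.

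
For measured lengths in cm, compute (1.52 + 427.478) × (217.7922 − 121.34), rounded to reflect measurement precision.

1.52 + 427.478 = 428.998, limited to 2 d.p. → 5 s.f.; 217.7922 − 121.34 = 96.4522, limited to 2 d.p. → 4 s.f.
Carrying full precision, 428.998 × 96.4522 = 41377.8008956; keep min(5, 4) = 4 s.f.
Rounded to 4 significant figures: 4.138 × 10^4 cm².

4.138 × 10^4 cm²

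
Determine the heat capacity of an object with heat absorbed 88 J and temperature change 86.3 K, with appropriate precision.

1.0 J/K

heat capacity = 88 J ÷ 86.3 K = 1.01969872538… J/K.
88 has 2 significant figures; 86.3 has 3.
Division/multiplication keeps the fewest: 2 significant figures.
Rounded: 1.0 J/K.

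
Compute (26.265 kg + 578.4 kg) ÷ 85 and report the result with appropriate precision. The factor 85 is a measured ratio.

7.1 kg

26.265 kg + 578.4 kg = 604.665 kg; the sum is limited to 1 decimal place (4 s.f.).
Carrying full precision, 604.665 ÷ 85 = 7.11370588235… kg; 85 has 2 s.f., so the result keeps min(4, 2) = 2 s.f.
Rounded to 2 significant figures: 7.1 kg.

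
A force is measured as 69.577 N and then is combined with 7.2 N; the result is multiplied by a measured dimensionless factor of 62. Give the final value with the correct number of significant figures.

69.577 N + 7.2 N = 76.777 N; the sum is limited to 1 decimal place (3 s.f.).
Carrying full precision, 76.777 × 62 = 4760.174 N; 62 has 2 s.f., so the result keeps min(3, 2) = 2 s.f.
Rounded to 2 significant figures: 4.8 × 10^3 N.

4.8 × 10^3 N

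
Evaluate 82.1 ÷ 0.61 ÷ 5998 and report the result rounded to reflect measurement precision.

0.022

82.1 ÷ 0.61 ÷ 5998 = 0.0224391737136…
Multiplication/division keeps the fewest significant figures: 82.1 → 3 s.f., 0.61 → 2 s.f., 5998 → 4 s.f.; limit is 2.
Rounded to 2 significant figures: 0.022.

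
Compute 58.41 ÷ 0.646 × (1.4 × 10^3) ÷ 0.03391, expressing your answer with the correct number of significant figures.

3.7 × 10^6

58.41 ÷ 0.646 × (1.4 × 10^3) ÷ 0.03391 = 3732973.73397…
Multiplication/division keeps the fewest significant figures: 58.41 → 4 s.f., 0.646 → 3 s.f., 1.4 × 10^3 → 2 s.f., 0.03391 → 4 s.f.; limit is 2.
Rounded to 2 significant figures: 3.7 × 10^6.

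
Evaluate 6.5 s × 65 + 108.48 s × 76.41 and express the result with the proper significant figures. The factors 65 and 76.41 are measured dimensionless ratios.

8.71 × 10³ s

6.5 × 65 = 422.5 → 4.2 × 10² s (2 s.f., last digit at the 10^1 place).
108.48 × 76.41 = 8288.9568 → 8289 s (4 s.f., last digit at the 10^0 place).
Sum: 8711.4568 s; keep the coarser place, 10^1.
Result: 8.71 × 10³ s.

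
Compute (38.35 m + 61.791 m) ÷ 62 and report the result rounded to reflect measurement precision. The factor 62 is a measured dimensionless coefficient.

38.35 m + 61.791 m = 100.141 m; the sum is limited to 2 decimal places (5 s.f.).
Carrying full precision, 100.141 ÷ 62 = 1.61517741935… m; 62 has 2 s.f., so the result keeps min(5, 2) = 2 s.f.
Rounded to 2 significant figures: 1.6 m.

1.6 m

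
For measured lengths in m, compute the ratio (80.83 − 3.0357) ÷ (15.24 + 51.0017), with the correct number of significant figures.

1.174

80.83 − 3.0357 = 77.7943, limited to 2 d.p. → 4 s.f.; 15.24 + 51.0017 = 66.2417, limited to 2 d.p. → 4 s.f.
Carrying full precision, 77.7943 ÷ 66.2417 = 1.17440071737…; keep min(4, 4) = 4 s.f.
Rounded to 4 significant figures: 1.174.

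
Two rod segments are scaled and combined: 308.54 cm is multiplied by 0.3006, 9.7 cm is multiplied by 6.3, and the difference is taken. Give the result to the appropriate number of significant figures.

308.54 × 0.3006 = 92.747124 → 92.75 cm (4 s.f., last digit at the 10^-2 place).
9.7 × 6.3 = 61.11 → 61 cm (2 s.f., last digit at the 10^0 place).
Difference: 31.637124 cm; keep the coarser place, 10^0.
Result: 32 cm.

32 cm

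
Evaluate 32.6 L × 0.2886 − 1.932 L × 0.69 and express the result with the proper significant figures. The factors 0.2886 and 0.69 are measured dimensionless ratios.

32.6 × 0.2886 = 9.40836 → 9.41 L (3 s.f., last digit at the 10^-2 place).
1.932 × 0.69 = 1.33308 → 1.3 L (2 s.f., last digit at the 10^-1 place).
Difference: 8.07528 L; keep the coarser place, 10^-1.
Result: 8.1 L.

8.1 L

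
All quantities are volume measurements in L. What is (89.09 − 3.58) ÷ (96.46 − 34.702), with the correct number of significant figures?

1.385

89.09 − 3.58 = 85.51, limited to 2 d.p. → 4 s.f.; 96.46 − 34.702 = 61.758, limited to 2 d.p. → 4 s.f.
Carrying full precision, 85.51 ÷ 61.758 = 1.38459794682…; keep min(4, 4) = 4 s.f.
Rounded to 4 significant figures: 1.385.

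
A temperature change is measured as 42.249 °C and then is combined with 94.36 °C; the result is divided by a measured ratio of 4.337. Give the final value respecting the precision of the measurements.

31.50 °C

42.249 °C + 94.36 °C = 136.609 °C; the sum is limited to 2 decimal places (5 s.f.).
Carrying full precision, 136.609 ÷ 4.337 = 31.4985012682… °C; 4.337 has 4 s.f., so the result keeps min(5, 4) = 4 s.f.
Rounded to 4 significant figures: 31.50 °C.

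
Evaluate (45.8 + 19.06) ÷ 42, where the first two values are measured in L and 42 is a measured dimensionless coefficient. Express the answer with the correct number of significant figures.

45.8 L + 19.06 L = 64.86 L; the sum is limited to 1 decimal place (3 s.f.).
Carrying full precision, 64.86 ÷ 42 = 1.54428571429… L; 42 has 2 s.f., so the result keeps min(3, 2) = 2 s.f.
Rounded to 2 significant figures: 1.5 L.

1.5 L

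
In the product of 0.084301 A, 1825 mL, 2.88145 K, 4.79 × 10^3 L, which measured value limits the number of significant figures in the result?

0.084301 A → 5 s.f.; 1825 mL → 4 s.f.; 2.88145 K → 6 s.f.; 4.79 × 10^3 L → 3 s.f.
The fewest is 3 significant figures, from 4.79 × 10^3 L.

4.79 × 10^3 L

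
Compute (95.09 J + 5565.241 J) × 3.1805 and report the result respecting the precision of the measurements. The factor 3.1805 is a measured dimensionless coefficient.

18003 J

95.09 J + 5565.241 J = 5660.331 J; the sum is limited to 2 decimal places (6 s.f.).
Carrying full precision, 5660.331 × 3.1805 = 18002.6827455 J; 3.1805 has 5 s.f., so the result keeps min(6, 5) = 5 s.f.
Rounded to 5 significant figures: 18003 J.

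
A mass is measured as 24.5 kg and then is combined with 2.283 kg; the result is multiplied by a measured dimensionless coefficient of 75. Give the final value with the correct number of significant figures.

2.0 × 10³ kg

24.5 kg + 2.283 kg = 26.783 kg; the sum is limited to 1 decimal place (3 s.f.).
Carrying full precision, 26.783 × 75 = 2008.725 kg; 75 has 2 s.f., so the result keeps min(3, 2) = 2 s.f.
Rounded to 2 significant figures: 2.0 × 10³ kg.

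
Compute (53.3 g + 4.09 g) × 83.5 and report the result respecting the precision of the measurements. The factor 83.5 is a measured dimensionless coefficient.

4.79 × 10^3 g

53.3 g + 4.09 g = 57.39 g; the sum is limited to 1 decimal place (3 s.f.).
Carrying full precision, 57.39 × 83.5 = 4792.065 g; 83.5 has 3 s.f., so the result keeps min(3, 3) = 3 s.f.
Rounded to 3 significant figures: 4.79 × 10^3 g.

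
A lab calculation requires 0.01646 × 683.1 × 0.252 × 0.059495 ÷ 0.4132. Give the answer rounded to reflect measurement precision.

0.01646 × 683.1 × 0.252 × 0.059495 ÷ 0.4132 = 0.407976185439…
Multiplication/division keeps the fewest significant figures: 0.01646 → 4 s.f., 683.1 → 4 s.f., 0.252 → 3 s.f., 0.059495 → 5 s.f., 0.4132 → 4 s.f.; limit is 3.
Rounded to 3 significant figures: 0.408.

0.408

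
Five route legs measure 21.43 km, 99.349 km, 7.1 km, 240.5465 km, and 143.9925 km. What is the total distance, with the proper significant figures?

512.4 km

21.43 km + 99.349 km + 7.1 km + 240.5465 km + 143.9925 km = 512.4180 km.
Addition/subtraction keeps the fewest decimal places: 21.43 → 2 decimal places, 99.349 → 3 decimal places, 7.1 → 1 decimal place, 240.5465 → 4 decimal places, 143.9925 → 4 decimal places; limit is 1.
Rounded to 1 decimal place: 512.4 km.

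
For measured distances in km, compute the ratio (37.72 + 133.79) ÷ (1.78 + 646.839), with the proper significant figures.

0.26442

37.72 + 133.79 = 171.51, limited to 2 d.p. → 5 s.f.; 1.78 + 646.839 = 648.619, limited to 2 d.p. → 5 s.f.
Carrying full precision, 171.51 ÷ 648.619 = 0.26442333635…; keep min(5, 5) = 5 s.f.
Rounded to 5 significant figures: 0.26442.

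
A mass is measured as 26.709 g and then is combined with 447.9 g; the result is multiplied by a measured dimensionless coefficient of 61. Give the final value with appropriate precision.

26.709 g + 447.9 g = 474.609 g; the sum is limited to 1 decimal place (4 s.f.).
Carrying full precision, 474.609 × 61 = 28951.149 g; 61 has 2 s.f., so the result keeps min(4, 2) = 2 s.f.
Rounded to 2 significant figures: 2.9 × 10⁴ g.

2.9 × 10⁴ g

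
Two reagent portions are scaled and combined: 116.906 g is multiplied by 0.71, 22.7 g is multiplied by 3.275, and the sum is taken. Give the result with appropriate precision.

116.906 × 0.71 = 83.00326 → 83 g (2 s.f., last digit at the 10^0 place).
22.7 × 3.275 = 74.3425 → 74.3 g (3 s.f., last digit at the 10^-1 place).
Sum: 157.34576 g; keep the coarser place, 10^0.
Result: 157 g.

157 g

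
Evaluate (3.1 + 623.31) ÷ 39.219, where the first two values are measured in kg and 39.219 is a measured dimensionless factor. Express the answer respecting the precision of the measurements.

3.1 kg + 623.31 kg = 626.41 kg; the sum is limited to 1 decimal place (4 s.f.).
Carrying full precision, 626.41 ÷ 39.219 = 15.9721053571… kg; 39.219 has 5 s.f., so the result keeps min(4, 5) = 4 s.f.
Rounded to 4 significant figures: 15.97 kg.

15.97 kg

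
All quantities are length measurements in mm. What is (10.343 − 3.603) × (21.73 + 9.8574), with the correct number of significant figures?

10.343 − 3.603 = 6.740, limited to 3 d.p. → 4 s.f.; 21.73 + 9.8574 = 31.5874, limited to 2 d.p. → 4 s.f.
Carrying full precision, 6.740 × 31.5874 = 212.899076; keep min(4, 4) = 4 s.f.
Rounded to 4 significant figures: 212.9 mm².

212.9 mm²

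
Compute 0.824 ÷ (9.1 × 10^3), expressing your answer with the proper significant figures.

0.824 ÷ (9.1 × 10^3) = 0.0000905494505495…
Multiplication/division keeps the fewest significant figures: 0.824 → 3 s.f., 9.1 × 10^3 → 2 s.f.; limit is 2.
Rounded to 2 significant figures: 9.1 × 10^-5.

9.1 × 10^-5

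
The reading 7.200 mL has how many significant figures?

4

7.200: trailing zeros after a decimal point are significant.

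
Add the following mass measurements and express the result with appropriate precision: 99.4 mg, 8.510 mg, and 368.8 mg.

99.4 mg + 8.510 mg + 368.8 mg = 476.710 mg.
Addition/subtraction keeps the fewest decimal places: 99.4 → 1 decimal place, 8.510 → 3 decimal places, 368.8 → 1 decimal place; limit is 1.
Rounded to 1 decimal place: 476.7 mg.

476.7 mg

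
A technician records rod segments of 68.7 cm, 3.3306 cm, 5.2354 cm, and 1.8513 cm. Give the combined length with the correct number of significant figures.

79.1 cm

68.7 cm + 3.3306 cm + 5.2354 cm + 1.8513 cm = 79.1173 cm.
Addition/subtraction keeps the fewest decimal places: 68.7 → 1 decimal place, 3.3306 → 4 decimal places, 5.2354 → 4 decimal places, 1.8513 → 4 decimal places; limit is 1.
Rounded to 1 decimal place: 79.1 cm.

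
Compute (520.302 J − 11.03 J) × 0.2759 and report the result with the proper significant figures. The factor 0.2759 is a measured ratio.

520.302 J − 11.03 J = 509.272 J; the difference is limited to 2 decimal places (5 s.f.).
Carrying full precision, 509.272 × 0.2759 = 140.5081448 J; 0.2759 has 4 s.f., so the result keeps min(5, 4) = 4 s.f.
Rounded to 4 significant figures: 140.5 J.

140.5 J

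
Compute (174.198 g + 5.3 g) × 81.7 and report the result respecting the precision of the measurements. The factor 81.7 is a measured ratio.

174.198 g + 5.3 g = 179.498 g; the sum is limited to 1 decimal place (4 s.f.).
Carrying full precision, 179.498 × 81.7 = 14664.9866 g; 81.7 has 3 s.f., so the result keeps min(4, 3) = 3 s.f.
Rounded to 3 significant figures: 1.47 × 10^4 g.

1.47 × 10^4 g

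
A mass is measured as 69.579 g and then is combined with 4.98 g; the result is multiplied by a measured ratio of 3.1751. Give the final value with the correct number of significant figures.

69.579 g + 4.98 g = 74.559 g; the sum is limited to 2 decimal places (4 s.f.).
Carrying full precision, 74.559 × 3.1751 = 236.7322809 g; 3.1751 has 5 s.f., so the result keeps min(4, 5) = 4 s.f.
Rounded to 4 significant figures: 236.7 g.

236.7 g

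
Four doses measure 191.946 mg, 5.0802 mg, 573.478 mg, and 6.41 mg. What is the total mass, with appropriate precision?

776.91 mg

191.946 mg + 5.0802 mg + 573.478 mg + 6.41 mg = 776.9142 mg.
Addition/subtraction keeps the fewest decimal places: 191.946 → 3 decimal places, 5.0802 → 4 decimal places, 573.478 → 3 decimal places, 6.41 → 2 decimal places; limit is 2.
Rounded to 2 decimal places: 776.91 mg.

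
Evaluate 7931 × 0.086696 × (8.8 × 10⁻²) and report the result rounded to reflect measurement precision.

61

7931 × 0.086696 × (8.8 × 10⁻²) = 60.507565888
Multiplication/division keeps the fewest significant figures: 7931 → 4 s.f., 0.086696 → 5 s.f., 8.8 × 10⁻² → 2 s.f.; limit is 2.
Rounded to 2 significant figures: 61.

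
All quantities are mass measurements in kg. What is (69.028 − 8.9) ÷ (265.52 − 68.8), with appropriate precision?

0.306

69.028 − 8.9 = 60.128, limited to 1 d.p. → 3 s.f.; 265.52 − 68.8 = 196.72, limited to 1 d.p. → 4 s.f.
Carrying full precision, 60.128 ÷ 196.72 = 0.305652704351…; keep min(3, 4) = 3 s.f.
Rounded to 3 significant figures: 0.306.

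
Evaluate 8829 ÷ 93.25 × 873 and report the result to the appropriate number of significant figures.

8.27 × 10^4

8829 ÷ 93.25 × 873 = 82656.4825737…
Multiplication/division keeps the fewest significant figures: 8829 → 4 s.f., 93.25 → 4 s.f., 873 → 3 s.f.; limit is 3.
Rounded to 3 significant figures: 8.27 × 10^4.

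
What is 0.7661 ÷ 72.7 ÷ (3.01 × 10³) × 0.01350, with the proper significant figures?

4.73 × 10⁻⁸

0.7661 ÷ 72.7 ÷ (3.01 × 10³) × 0.01350 = 4.72626778231 × 10^-8…
Multiplication/division keeps the fewest significant figures: 0.7661 → 4 s.f., 72.7 → 3 s.f., 3.01 × 10³ → 3 s.f., 0.01350 → 4 s.f.; limit is 3.
Rounded to 3 significant figures: 4.73 × 10⁻⁸.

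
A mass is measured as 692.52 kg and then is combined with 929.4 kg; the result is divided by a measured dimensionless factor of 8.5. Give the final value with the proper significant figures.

692.52 kg + 929.4 kg = 1621.92 kg; the sum is limited to 1 decimal place (5 s.f.).
Carrying full precision, 1621.92 ÷ 8.5 = 190.814117647… kg; 8.5 has 2 s.f., so the result keeps min(5, 2) = 2 s.f.
Rounded to 2 significant figures: 1.9 × 10² kg.

1.9 × 10² kg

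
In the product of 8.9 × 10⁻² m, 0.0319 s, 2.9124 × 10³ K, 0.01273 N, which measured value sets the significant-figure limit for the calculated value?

8.9 × 10⁻² m

8.9 × 10⁻² m → 2 s.f.; 0.0319 s → 3 s.f.; 2.9124 × 10³ K → 5 s.f.; 0.01273 N → 4 s.f.
The fewest is 2 significant figures, from 8.9 × 10⁻² m.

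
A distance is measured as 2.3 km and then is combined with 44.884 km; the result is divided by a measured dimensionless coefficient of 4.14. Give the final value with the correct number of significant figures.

2.3 km + 44.884 km = 47.184 km; the sum is limited to 1 decimal place (3 s.f.).
Carrying full precision, 47.184 ÷ 4.14 = 11.3971014493… km; 4.14 has 3 s.f., so the result keeps min(3, 3) = 3 s.f.
Rounded to 3 significant figures: 11.4 km.

11.4 km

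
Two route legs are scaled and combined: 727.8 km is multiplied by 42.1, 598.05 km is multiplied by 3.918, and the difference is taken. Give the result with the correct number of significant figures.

2.83 × 10^4 km

727.8 × 42.1 = 30640.38 → 3.06 × 10^4 km (3 s.f., last digit at the 10^2 place).
598.05 × 3.918 = 2343.1599 → 2.343 × 10^3 km (4 s.f., last digit at the 10^0 place).
Difference: 28297.2201 km; keep the coarser place, 10^2.
Result: 2.83 × 10^4 km.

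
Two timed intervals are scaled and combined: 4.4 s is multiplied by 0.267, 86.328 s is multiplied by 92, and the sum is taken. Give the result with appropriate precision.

7.9 × 10³ s

4.4 × 0.267 = 1.1748 → 1.2 s (2 s.f., last digit at the 10^-1 place).
86.328 × 92 = 7942.176 → 7.9 × 10³ s (2 s.f., last digit at the 10^2 place).
Sum: 7943.3508 s; keep the coarser place, 10^2.
Result: 7.9 × 10³ s.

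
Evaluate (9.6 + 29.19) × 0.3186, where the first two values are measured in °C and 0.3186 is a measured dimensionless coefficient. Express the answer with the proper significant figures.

12.4 °C

9.6 °C + 29.19 °C = 38.79 °C; the sum is limited to 1 decimal place (3 s.f.).
Carrying full precision, 38.79 × 0.3186 = 12.358494 °C; 0.3186 has 4 s.f., so the result keeps min(3, 4) = 3 s.f.
Rounded to 3 significant figures: 12.4 °C.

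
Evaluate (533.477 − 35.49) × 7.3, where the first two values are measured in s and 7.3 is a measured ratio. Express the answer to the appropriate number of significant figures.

533.477 s − 35.49 s = 497.987 s; the difference is limited to 2 decimal places (5 s.f.).
Carrying full precision, 497.987 × 7.3 = 3635.3051 s; 7.3 has 2 s.f., so the result keeps min(5, 2) = 2 s.f.
Rounded to 2 significant figures: 3.6 × 10³ s.

3.6 × 10³ s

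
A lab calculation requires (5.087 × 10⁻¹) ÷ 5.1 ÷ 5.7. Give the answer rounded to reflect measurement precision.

(5.087 × 10⁻¹) ÷ 5.1 ÷ 5.7 = 0.0174991400069…
Multiplication/division keeps the fewest significant figures: 5.087 × 10⁻¹ → 4 s.f., 5.1 → 2 s.f., 5.7 → 2 s.f.; limit is 2.
Rounded to 2 significant figures: 1.7 × 10⁻².

1.7 × 10⁻²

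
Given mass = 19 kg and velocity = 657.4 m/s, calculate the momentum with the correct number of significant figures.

1.2 × 10^4 kg·m/s

momentum = 19 kg × 657.4 m/s = 12490.6 kg·m/s.
19 has 2 significant figures; 657.4 has 4.
Division/multiplication keeps the fewest: 2 significant figures.
Rounded: 1.2 × 10^4 kg·m/s.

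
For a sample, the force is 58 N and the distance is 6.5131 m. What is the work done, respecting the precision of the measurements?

work done = 58 N × 6.5131 m = 377.7598 J.
58 has 2 significant figures; 6.5131 has 5.
Division/multiplication keeps the fewest: 2 significant figures.
Rounded: 3.8 × 10^2 J.

3.8 × 10^2 J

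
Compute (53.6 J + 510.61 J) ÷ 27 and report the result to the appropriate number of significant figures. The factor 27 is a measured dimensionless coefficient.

21 J

53.6 J + 510.61 J = 564.21 J; the sum is limited to 1 decimal place (4 s.f.).
Carrying full precision, 564.21 ÷ 27 = 20.8966666667… J; 27 has 2 s.f., so the result keeps min(4, 2) = 2 s.f.
Rounded to 2 significant figures: 21 J.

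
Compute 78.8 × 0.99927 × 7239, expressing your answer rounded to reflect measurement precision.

78.8 × 0.99927 × 7239 = 570016.783764
Multiplication/division keeps the fewest significant figures: 78.8 → 3 s.f., 0.99927 → 5 s.f., 7239 → 4 s.f.; limit is 3.
Rounded to 3 significant figures: 5.70 × 10^5.

5.70 × 10^5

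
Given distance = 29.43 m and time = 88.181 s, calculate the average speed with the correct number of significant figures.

average speed = 29.43 m ÷ 88.181 s = 0.333745364648… m/s.
29.43 has 4 significant figures; 88.181 has 5.
Division/multiplication keeps the fewest: 4 significant figures.
Rounded: 0.3337 m/s.

0.3337 m/s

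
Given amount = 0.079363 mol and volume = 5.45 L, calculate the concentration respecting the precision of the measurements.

0.0146 mol/L

concentration = 0.079363 mol ÷ 5.45 L = 0.0145620183486… mol/L.
0.079363 has 5 significant figures; 5.45 has 3.
Division/multiplication keeps the fewest: 3 significant figures.
Rounded: 0.0146 mol/L.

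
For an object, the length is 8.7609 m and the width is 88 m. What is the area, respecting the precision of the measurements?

area = 8.7609 m × 88 m = 770.9592 m².
8.7609 has 5 significant figures; 88 has 2.
Division/multiplication keeps the fewest: 2 significant figures.
Rounded: 7.7 × 10^2 m².

7.7 × 10^2 m²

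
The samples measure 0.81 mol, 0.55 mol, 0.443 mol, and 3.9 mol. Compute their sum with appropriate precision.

5.7 mol

0.81 mol + 0.55 mol + 0.443 mol + 3.9 mol = 5.703 mol.
Addition/subtraction keeps the fewest decimal places: 0.81 → 2 decimal places, 0.55 → 2 decimal places, 0.443 → 3 decimal places, 3.9 → 1 decimal place; limit is 1.
Rounded to 1 decimal place: 5.7 mol.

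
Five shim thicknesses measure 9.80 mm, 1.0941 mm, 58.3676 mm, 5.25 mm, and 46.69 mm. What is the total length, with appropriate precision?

9.80 mm + 1.0941 mm + 58.3676 mm + 5.25 mm + 46.69 mm = 121.2017 mm.
Addition/subtraction keeps the fewest decimal places: 9.80 → 2 decimal places, 1.0941 → 4 decimal places, 58.3676 → 4 decimal places, 5.25 → 2 decimal places, 46.69 → 2 decimal places; limit is 2.
Rounded to 2 decimal places: 121.20 mm.

121.20 mm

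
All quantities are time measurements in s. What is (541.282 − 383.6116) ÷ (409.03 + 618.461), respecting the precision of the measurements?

541.282 − 383.6116 = 157.6704, limited to 3 d.p. → 6 s.f.; 409.03 + 618.461 = 1027.491, limited to 2 d.p. → 6 s.f.
Carrying full precision, 157.6704 ÷ 1027.491 = 0.153451855053…; keep min(6, 6) = 6 s.f.
Rounded to 6 significant figures: 0.153452.

0.153452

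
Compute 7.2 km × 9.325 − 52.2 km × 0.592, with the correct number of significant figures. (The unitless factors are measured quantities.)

36 km

7.2 × 9.325 = 67.14 → 67 km (2 s.f., last digit at the 10^0 place).
52.2 × 0.592 = 30.9024 → 30.9 km (3 s.f., last digit at the 10^-1 place).
Difference: 36.2376 km; keep the coarser place, 10^0.
Result: 36 km.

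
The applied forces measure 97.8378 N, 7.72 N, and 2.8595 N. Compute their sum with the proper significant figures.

97.8378 N + 7.72 N + 2.8595 N = 108.4173 N.
Addition/subtraction keeps the fewest decimal places: 97.8378 → 4 decimal places, 7.72 → 2 decimal places, 2.8595 → 4 decimal places; limit is 2.
Rounded to 2 decimal places: 108.42 N.

108.42 N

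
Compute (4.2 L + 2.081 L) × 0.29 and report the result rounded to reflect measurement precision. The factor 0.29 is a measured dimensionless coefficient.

4.2 L + 2.081 L = 6.281 L; the sum is limited to 1 decimal place (2 s.f.).
Carrying full precision, 6.281 × 0.29 = 1.82149 L; 0.29 has 2 s.f., so the result keeps min(2, 2) = 2 s.f.
Rounded to 2 significant figures: 1.8 L.

1.8 L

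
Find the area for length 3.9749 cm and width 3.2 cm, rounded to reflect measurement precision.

area = 3.9749 cm × 3.2 cm = 12.71968 cm².
3.9749 has 5 significant figures; 3.2 has 2.
Division/multiplication keeps the fewest: 2 significant figures.
Rounded: 13 cm².

13 cm²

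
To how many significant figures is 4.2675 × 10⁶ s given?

4.2675 × 10⁶: in scientific notation every digit of the coefficient is significant.

5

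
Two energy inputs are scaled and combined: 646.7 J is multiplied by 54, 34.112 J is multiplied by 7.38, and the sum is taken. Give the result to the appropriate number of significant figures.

3.5 × 10⁴ J

646.7 × 54 = 34921.8 → 3.5 × 10⁴ J (2 s.f., last digit at the 10^3 place).
34.112 × 7.38 = 251.74656 → 252 J (3 s.f., last digit at the 10^0 place).
Sum: 35173.54656 J; keep the coarser place, 10^3.
Result: 3.5 × 10⁴ J.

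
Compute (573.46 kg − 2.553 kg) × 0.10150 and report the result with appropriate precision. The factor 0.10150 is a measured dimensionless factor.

57.947 kg

573.46 kg − 2.553 kg = 570.907 kg; the difference is limited to 2 decimal places (5 s.f.).
Carrying full precision, 570.907 × 0.10150 = 57.9470605 kg; 0.10150 has 5 s.f., so the result keeps min(5, 5) = 5 s.f.
Rounded to 5 significant figures: 57.947 kg.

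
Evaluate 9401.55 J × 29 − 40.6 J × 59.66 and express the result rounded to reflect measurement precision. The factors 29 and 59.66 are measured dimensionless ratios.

9401.55 × 29 = 272644.95 → 2.7 × 10^5 J (2 s.f., last digit at the 10^4 place).
40.6 × 59.66 = 2422.196 → 2.42 × 10^3 J (3 s.f., last digit at the 10^1 place).
Difference: 270222.754 J; keep the coarser place, 10^4.
Result: 2.7 × 10^5 J.

2.7 × 10^5 J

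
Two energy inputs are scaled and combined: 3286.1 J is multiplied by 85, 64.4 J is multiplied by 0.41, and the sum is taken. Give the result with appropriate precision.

2.8 × 10^5 J

3286.1 × 85 = 279318.5 → 2.8 × 10^5 J (2 s.f., last digit at the 10^4 place).
64.4 × 0.41 = 26.404 → 26 J (2 s.f., last digit at the 10^0 place).
Sum: 279344.904 J; keep the coarser place, 10^4.
Result: 2.8 × 10^5 J.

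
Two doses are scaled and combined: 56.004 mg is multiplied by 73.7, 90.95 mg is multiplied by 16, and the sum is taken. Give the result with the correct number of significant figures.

56.004 × 73.7 = 4127.4948 → 4.13 × 10^3 mg (3 s.f., last digit at the 10^1 place).
90.95 × 16 = 1455.2 → 1.5 × 10^3 mg (2 s.f., last digit at the 10^2 place).
Sum: 5582.6948 mg; keep the coarser place, 10^2.
Result: 5.6 × 10^3 mg.

5.6 × 10^3 mg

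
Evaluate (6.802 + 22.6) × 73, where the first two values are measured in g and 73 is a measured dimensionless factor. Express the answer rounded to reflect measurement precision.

2.1 × 10³ g

6.802 g + 22.6 g = 29.402 g; the sum is limited to 1 decimal place (3 s.f.).
Carrying full precision, 29.402 × 73 = 2146.346 g; 73 has 2 s.f., so the result keeps min(3, 2) = 2 s.f.
Rounded to 2 significant figures: 2.1 × 10³ g.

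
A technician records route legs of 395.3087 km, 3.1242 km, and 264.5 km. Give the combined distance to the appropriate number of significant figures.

662.9 km

395.3087 km + 3.1242 km + 264.5 km = 662.9329 km.
Addition/subtraction keeps the fewest decimal places: 395.3087 → 4 decimal places, 3.1242 → 4 decimal places, 264.5 → 1 decimal place; limit is 1.
Rounded to 1 decimal place: 662.9 km.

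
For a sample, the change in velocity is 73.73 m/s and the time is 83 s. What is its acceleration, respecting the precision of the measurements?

acceleration = 73.73 m/s ÷ 83 s = 0.888313253012… m/s².
73.73 has 4 significant figures; 83 has 2.
Division/multiplication keeps the fewest: 2 significant figures.
Rounded: 8.9 × 10⁻¹ m/s².

8.9 × 10⁻¹ m/s²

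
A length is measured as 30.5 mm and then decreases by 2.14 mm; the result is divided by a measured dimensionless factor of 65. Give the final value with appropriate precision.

30.5 mm − 2.14 mm = 28.36 mm; the difference is limited to 1 decimal place (3 s.f.).
Carrying full precision, 28.36 ÷ 65 = 0.436307692308… mm; 65 has 2 s.f., so the result keeps min(3, 2) = 2 s.f.
Rounded to 2 significant figures: 0.44 mm.

0.44 mm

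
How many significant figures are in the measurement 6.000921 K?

6.000921: zeros between nonzero digits are significant.

7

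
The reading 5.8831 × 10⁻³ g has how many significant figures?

5.8831 × 10⁻³: in scientific notation every digit of the coefficient is significant.

5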